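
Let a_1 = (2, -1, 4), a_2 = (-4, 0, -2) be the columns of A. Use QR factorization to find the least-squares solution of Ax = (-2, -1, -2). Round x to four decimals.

x = (-0.1707, 0.4634)

a_1 = (2, -1, 4); ‖a_1‖ = 4.5826, so e_1 = (0.4364, -0.2182, 0.8729).
e_1·a_2 = 0.4364·(-4) + (-0.2182)·0 + 0.8729·(-2) = -3.4915.
u_2 = a_2 + 3.4915·e_1 = (-2.4762, -0.7619, 1.0476).
‖u_2‖ = 2.7946, so e_2 = (-0.8861, -0.2726, 0.3749).
Qᵀb = (-2.4004, 1.2950).
Back-substitute: x_2 = 1.2950/2.7946 = 0.4634.
x_1 = (-2.4004 + 3.4915·0.4634)/4.5826 = -0.1707.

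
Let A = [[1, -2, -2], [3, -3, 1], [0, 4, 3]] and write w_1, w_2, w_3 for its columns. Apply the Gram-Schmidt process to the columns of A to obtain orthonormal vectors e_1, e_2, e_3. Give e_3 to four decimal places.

e_1 = w_1/‖w_1‖ = (1, 3, 0)/3.1623 = (0.3162, 0.9487, 0.0000).
r_{12} = e_1·w_2 = -3.4785.
u_2 = w_2 + 3.4785·e_1 = (-0.9000, 0.3000, 4.0000).
‖u_2‖ = 4.1110, so e_2 = (-0.2189, 0.0730, 0.9730).
r_{13} = e_1·w_3 = 0.3162; r_{23} = e_2·w_3 = 3.4299.
u_3 = w_3 − 0.3162·e_1 − 3.4299·e_2 = (-1.3491, 0.4497, -0.3373).
‖u_3‖ = 1.4615, so e_3 = (-0.9231, 0.3077, -0.2308).

e_3 = (-0.9231, 0.3077, -0.2308)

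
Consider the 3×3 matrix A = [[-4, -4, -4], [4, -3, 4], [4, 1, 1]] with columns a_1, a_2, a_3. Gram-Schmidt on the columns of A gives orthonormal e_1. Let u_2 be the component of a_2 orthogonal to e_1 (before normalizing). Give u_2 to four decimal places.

a_1 = (-4, 4, 4); ‖a_1‖ = 6.9282, so e_1 = (-0.5774, 0.5774, 0.5774).
e_1·a_2 = (-0.5774)·(-4) + 0.5774·(-3) + 0.5774·1 = 1.1547.
u_2 = a_2 − 1.1547·e_1 = (-3.3333, -3.6667, 0.3333).

u_2 = (-3.3333, -3.6667, 0.3333)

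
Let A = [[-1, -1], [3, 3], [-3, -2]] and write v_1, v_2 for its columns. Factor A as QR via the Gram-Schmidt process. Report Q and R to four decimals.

Q = [[-0.2294, -0.2176], [0.6882, 0.6529], [-0.6882, 0.7255]], R = [[4.3589, 3.6707], [0.0000, 0.7255]]

v_1 = (-1, 3, -3); ‖v_1‖ = 4.3589, so q_1 = (-0.2294, 0.6882, -0.6882).
q_1·v_2 = (-0.2294)·(-1) + 0.6882·3 + (-0.6882)·(-2) = 3.6707.
u_2 = v_2 − 3.6707·q_1 = (-0.1579, 0.4737, 0.5263).
‖u_2‖ = 0.7255, so q_2 = (-0.2176, 0.6529, 0.7255).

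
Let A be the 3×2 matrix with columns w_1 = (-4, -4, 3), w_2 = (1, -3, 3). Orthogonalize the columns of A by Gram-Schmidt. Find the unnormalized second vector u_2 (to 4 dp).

w_1 = (-4, -4, 3); ‖w_1‖ = 6.4031, so e_1 = (-0.6247, -0.6247, 0.4685).
e_1·w_2 = (-0.6247)·1 + (-0.6247)·(-3) + 0.4685·3 = 2.6550.
u_2 = w_2 − 2.6550·e_1 = (2.6585, -1.3415, 1.7561).

u_2 = (2.6585, -1.3415, 1.7561)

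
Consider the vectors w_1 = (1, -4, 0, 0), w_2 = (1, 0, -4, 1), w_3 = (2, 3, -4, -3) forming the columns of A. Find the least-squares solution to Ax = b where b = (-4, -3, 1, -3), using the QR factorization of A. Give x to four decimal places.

x = (0.6002, -0.7643, 0.1439)

e_1 = w_1/‖w_1‖ = (1, -4, 0, 0)/4.1231 = (0.2425, -0.9701, 0.0000, 0.0000).
r_{12} = e_1·w_2 = 0.2425.
u_2 = w_2 − 0.2425·e_1 = (0.9412, 0.2353, -4.0000, 1.0000).
‖u_2‖ = 4.2357, so e_2 = (0.2222, 0.0556, -0.9444, 0.2361).
r_{13} = e_1·w_3 = -2.4254; r_{23} = e_2·w_3 = 3.6802.
u_3 = w_3 + 2.4254·e_1 − 3.6802·e_2 = (1.7705, 0.4426, -0.5246, -3.8689).
‖u_3‖ = 4.3097, so e_3 = (0.4108, 0.1027, -0.1217, -0.8977).
Qᵀb = (1.9403, -2.7081, 0.6200).
Back-substitute: x_3 = 0.6200/4.3097 = 0.1439.
x_2 = (-2.7081 − 3.6802·0.1439)/4.2357 = -0.7643.
x_1 = (1.9403 − 0.2425·(-0.7643) + 2.4254·0.1439)/4.1231 = 0.6002.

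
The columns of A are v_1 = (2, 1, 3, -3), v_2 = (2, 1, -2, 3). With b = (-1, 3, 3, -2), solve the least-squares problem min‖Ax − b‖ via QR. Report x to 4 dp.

x = (0.5669, -0.2962)

v_1 = (2, 1, 3, -3); ‖v_1‖ = 4.7958, so e_1 = (0.4170, 0.2085, 0.6255, -0.6255).
e_1·v_2 = 0.4170·2 + 0.2085·1 + 0.6255·(-2) + (-0.6255)·3 = -2.0851.
u_2 = v_2 + 2.0851·e_1 = (2.8696, 1.4348, -0.6957, 1.6957).
‖u_2‖ = 3.6949, so e_2 = (0.7766, 0.3883, -0.1883, 0.4589).
Qᵀb = (3.3362, -1.0943).
Back-substitute: x_2 = -1.0943/3.6949 = -0.2962.
x_1 = (3.3362 + 2.0851·(-0.2962))/4.7958 = 0.5669.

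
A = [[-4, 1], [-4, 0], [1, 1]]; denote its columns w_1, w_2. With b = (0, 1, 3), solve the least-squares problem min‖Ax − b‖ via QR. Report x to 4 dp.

x = (0.1228, 1.6842)

q_1 = w_1/‖w_1‖ = (-4, -4, 1)/5.7446 = (-0.6963, -0.6963, 0.1741).
r_{12} = q_1·w_2 = -0.5222.
u_2 = w_2 + 0.5222·q_1 = (0.6364, -0.3636, 1.0909).
‖u_2‖ = 1.3143, so q_2 = (0.4842, -0.2767, 0.8301).
Qᵀb = (-0.1741, 2.2135).
Back-substitute: x_2 = 2.2135/1.3143 = 1.6842.
x_1 = (-0.1741 + 0.5222·1.6842)/5.7446 = 0.1228.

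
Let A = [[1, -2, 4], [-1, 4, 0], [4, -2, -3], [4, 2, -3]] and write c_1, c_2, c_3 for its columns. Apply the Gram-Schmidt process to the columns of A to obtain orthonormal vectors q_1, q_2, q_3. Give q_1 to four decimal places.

q_1 = (0.1715, -0.1715, 0.6860, 0.6860)

q_1 = c_1/‖c_1‖ = (1, -1, 4, 4)/5.8310 = (0.1715, -0.1715, 0.6860, 0.6860).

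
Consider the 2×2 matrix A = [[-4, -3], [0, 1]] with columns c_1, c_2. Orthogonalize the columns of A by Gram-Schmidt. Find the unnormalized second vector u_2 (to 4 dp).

u_2 = (0.0000, 1.0000)

c_1 = (-4, 0); ‖c_1‖ = 4.0000, so q_1 = (-1.0000, 0.0000).
q_1·c_2 = (-1.0000)·(-3) + 0.0000·1 = 3.0000.
u_2 = c_2 − 3.0000·q_1 = (0.0000, 1.0000).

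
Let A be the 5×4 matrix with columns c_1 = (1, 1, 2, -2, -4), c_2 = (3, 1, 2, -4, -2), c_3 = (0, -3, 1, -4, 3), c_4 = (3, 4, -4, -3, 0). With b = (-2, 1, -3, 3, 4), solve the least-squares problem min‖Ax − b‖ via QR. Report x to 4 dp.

x = (-0.7826, -0.4395, -0.1432, 0.2362)

c_1 = (1, 1, 2, -2, -4); ‖c_1‖ = 5.0990, so q_1 = (0.1961, 0.1961, 0.3922, -0.3922, -0.7845).
q_1·c_2 = 0.1961·3 + 0.1961·1 + 0.3922·2 + (-0.3922)·(-4) + (-0.7845)·(-2) = 4.7068.
u_2 = c_2 − 4.7068·q_1 = (2.0769, 0.0769, 0.1538, -2.1538, 1.6923).
‖u_2‖ = 3.4418, so q_2 = (0.6034, 0.0223, 0.0447, -0.6258, 0.4917).
q_1·c_3 = 0.1961·0 + 0.1961·(-3) + 0.3922·1 + (-0.3922)·(-4) + (-0.7845)·3 = -0.9806; q_2·c_3 = 0.6034·0 + 0.0223·(-3) + 0.0447·1 + (-0.6258)·(-4) + 0.4917·3 = 3.9559.
u_3 = c_3 + 0.9806·q_1 − 3.9559·q_2 = (-2.1948, -2.8961, 1.2078, -1.9091, 0.2857).
‖u_3‖ = 4.2883, so q_3 = (-0.5118, -0.6753, 0.2816, -0.4452, 0.0666).
q_1·c_4 = 0.1961·3 + 0.1961·4 + 0.3922·(-4) + (-0.3922)·(-3) + (-0.7845)·0 = 0.9806; q_2·c_4 = 0.6034·3 + 0.0223·4 + 0.0447·(-4) + (-0.6258)·(-3) + 0.4917·0 = 3.5983; q_3·c_4 = (-0.5118)·3 + (-0.6753)·4 + 0.2816·(-4) + (-0.4452)·(-3) + 0.0666·0 = -4.0279.
u_4 = c_4 − 0.9806·q_1 − 3.5983·q_2 + 4.0279·q_3 = (-1.4251, 1.0071, -3.4110, -2.1568, -0.7316).
‖u_4‖ = 4.4573, so q_4 = (-0.3197, 0.2259, -0.7653, -0.4839, -0.1641).
Qᵀb = (-5.6874, -1.2292, -1.5657, 1.0530).
Back-substitute: x_4 = 1.0530/4.4573 = 0.2362.
x_3 = (-1.5657 + 4.0279·0.2362)/4.2883 = -0.1432.
x_2 = (-1.2292 − 3.9559·(-0.1432) − 3.5983·0.2362)/3.4418 = -0.4395.
x_1 = (-5.6874 − 4.7068·(-0.4395) + 0.9806·(-0.1432) − 0.9806·0.2362)/5.0990 = -0.7826.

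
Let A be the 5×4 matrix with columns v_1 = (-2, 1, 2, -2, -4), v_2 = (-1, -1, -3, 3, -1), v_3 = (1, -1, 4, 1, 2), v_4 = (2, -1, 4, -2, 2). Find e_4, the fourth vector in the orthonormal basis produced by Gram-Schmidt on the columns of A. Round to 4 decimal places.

e_4 = (0.3313, -0.8410, -0.0841, -0.3372, -0.2494)

v_1 = (-2, 1, 2, -2, -4); ‖v_1‖ = 5.3852, so e_1 = (-0.3714, 0.1857, 0.3714, -0.3714, -0.7428).
e_1·v_2 = (-0.3714)·(-1) + 0.1857·(-1) + 0.3714·(-3) + (-0.3714)·3 + (-0.7428)·(-1) = -1.2999.
u_2 = v_2 + 1.2999·e_1 = (-1.4828, -0.7586, -2.5172, 2.5172, -1.9655).
‖u_2‖ = 4.3944, so e_2 = (-0.3374, -0.1726, -0.5728, 0.5728, -0.4473).
e_1·v_3 = (-0.3714)·1 + 0.1857·(-1) + 0.3714·4 + (-0.3714)·1 + (-0.7428)·2 = -0.9285; e_2·v_3 = (-0.3374)·1 + (-0.1726)·(-1) + (-0.5728)·4 + 0.5728·1 + (-0.4473)·2 = -2.7779.
u_3 = v_3 + 0.9285·e_1 + 2.7779·e_2 = (-0.2821, -1.3071, 2.7536, 2.2464, 0.0679).
‖u_3‖ = 3.7976, so e_3 = (-0.0743, -0.3442, 0.7251, 0.5915, 0.0179).
e_1·v_4 = (-0.3714)·2 + 0.1857·(-1) + 0.3714·4 + (-0.3714)·(-2) + (-0.7428)·2 = -0.1857; e_2·v_4 = (-0.3374)·2 + (-0.1726)·(-1) + (-0.5728)·4 + 0.5728·(-2) + (-0.4473)·2 = -4.8338; e_3·v_4 = (-0.0743)·2 + (-0.3442)·(-1) + 0.7251·4 + 0.5915·(-2) + 0.0179·2 = 1.9486.
u_4 = v_4 + 0.1857·e_1 + 4.8338·e_2 − 1.9486·e_3 = (0.4448, -1.1293, -0.1129, -0.4527, -0.3348).
‖u_4‖ = 1.3427, so e_4 = (0.3313, -0.8410, -0.0841, -0.3372, -0.2494).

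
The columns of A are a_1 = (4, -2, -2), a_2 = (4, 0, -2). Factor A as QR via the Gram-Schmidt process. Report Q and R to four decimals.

Q = [[0.8165, 0.3651], [-0.4082, 0.9129], [-0.4082, -0.1826]], R = [[4.8990, 4.0825], [0.0000, 1.8257]]

a_1 = (4, -2, -2); ‖a_1‖ = 4.8990, so e_1 = (0.8165, -0.4082, -0.4082).
e_1·a_2 = 0.8165·4 + (-0.4082)·0 + (-0.4082)·(-2) = 4.0825.
u_2 = a_2 − 4.0825·e_1 = (0.6667, 1.6667, -0.3333).
‖u_2‖ = 1.8257, so e_2 = (0.3651, 0.9129, -0.1826).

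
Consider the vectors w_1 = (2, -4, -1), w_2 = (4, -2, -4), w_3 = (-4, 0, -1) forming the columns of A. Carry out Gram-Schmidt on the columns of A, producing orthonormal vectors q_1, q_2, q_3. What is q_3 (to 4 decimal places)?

q_1 = w_1/‖w_1‖ = (2, -4, -1)/4.5826 = (0.4364, -0.8729, -0.2182).
r_{12} = q_1·w_2 = 4.3644.
u_2 = w_2 − 4.3644·q_1 = (2.0952, 1.8095, -3.0476).
‖u_2‖ = 4.1173, so q_2 = (0.5089, 0.4395, -0.7402).
r_{13} = q_1·w_3 = -1.5275; r_{23} = q_2·w_3 = -1.2953.
u_3 = w_3 + 1.5275·q_1 + 1.2953·q_2 = (-2.6742, -0.7640, -2.2921).
‖u_3‖ = 3.6040, so q_3 = (-0.7420, -0.2120, -0.6360).

q_3 = (-0.7420, -0.2120, -0.6360)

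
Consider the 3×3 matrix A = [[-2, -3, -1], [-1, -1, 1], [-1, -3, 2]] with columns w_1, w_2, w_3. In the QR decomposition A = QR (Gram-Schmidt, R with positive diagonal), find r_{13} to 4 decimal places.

r_{13} = -0.4082

w_1 = (-2, -1, -1); ‖w_1‖ = 2.4495, so q_1 = (-0.8165, -0.4082, -0.4082).
r_{13} = q_1·w_3 = -0.4082.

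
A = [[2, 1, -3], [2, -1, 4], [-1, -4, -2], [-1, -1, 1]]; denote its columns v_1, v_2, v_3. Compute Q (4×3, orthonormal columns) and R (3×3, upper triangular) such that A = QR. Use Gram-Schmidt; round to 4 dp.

Q = [[0.6325, 0.0000, -0.6689], [0.6325, -0.4924, 0.5980], [-0.3162, -0.8616, -0.3750], [-0.3162, -0.1231, 0.2331]], R = [[3.1623, 1.5811, 0.9487], [0.0000, 4.0620, -0.3693], [0.0000, 0.0000, 5.3818]]

v_1 = (2, 2, -1, -1); ‖v_1‖ = 3.1623, so q_1 = (0.6325, 0.6325, -0.3162, -0.3162).
q_1·v_2 = 0.6325·1 + 0.6325·(-1) + (-0.3162)·(-4) + (-0.3162)·(-1) = 1.5811.
u_2 = v_2 − 1.5811·q_1 = (0.0000, -2.0000, -3.5000, -0.5000).
‖u_2‖ = 4.0620, so q_2 = (0.0000, -0.4924, -0.8616, -0.1231).
q_1·v_3 = 0.6325·(-3) + 0.6325·4 + (-0.3162)·(-2) + (-0.3162)·1 = 0.9487; q_2·v_3 = 0.0000·(-3) + (-0.4924)·4 + (-0.8616)·(-2) + (-0.1231)·1 = -0.3693.
u_3 = v_3 − 0.9487·q_1 + 0.3693·q_2 = (-3.6000, 3.2182, -2.0182, 1.2545).
‖u_3‖ = 5.3818, so q_3 = (-0.6689, 0.5980, -0.3750, 0.2331).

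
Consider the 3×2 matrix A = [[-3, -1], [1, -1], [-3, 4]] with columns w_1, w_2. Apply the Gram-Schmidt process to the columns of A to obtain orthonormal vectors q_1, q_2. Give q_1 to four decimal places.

q_1 = (-0.6882, 0.2294, -0.6882)

q_1 = w_1/‖w_1‖ = (-3, 1, -3)/4.3589 = (-0.6882, 0.2294, -0.6882).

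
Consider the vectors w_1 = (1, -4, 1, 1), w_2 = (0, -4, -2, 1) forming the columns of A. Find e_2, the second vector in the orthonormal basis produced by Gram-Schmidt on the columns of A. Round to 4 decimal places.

e_2 = (-0.2609, -0.2783, -0.9218, 0.0696)

w_1 = (1, -4, 1, 1); ‖w_1‖ = 4.3589, so e_1 = (0.2294, -0.9177, 0.2294, 0.2294).
e_1·w_2 = 0.2294·0 + (-0.9177)·(-4) + 0.2294·(-2) + 0.2294·1 = 3.4412.
u_2 = w_2 − 3.4412·e_1 = (-0.7895, -0.8421, -2.7895, 0.2105).
‖u_2‖ = 3.0262, so e_2 = (-0.2609, -0.2783, -0.9218, 0.0696).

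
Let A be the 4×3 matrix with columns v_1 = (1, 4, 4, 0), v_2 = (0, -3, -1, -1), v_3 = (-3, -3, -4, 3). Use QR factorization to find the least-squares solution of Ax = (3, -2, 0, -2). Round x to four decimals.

v_1 = (1, 4, 4, 0); ‖v_1‖ = 5.7446, so e_1 = (0.1741, 0.6963, 0.6963, 0.0000).
e_1·v_2 = 0.1741·0 + 0.6963·(-3) + 0.6963·(-1) + 0.0000·(-1) = -2.7852.
u_2 = v_2 + 2.7852·e_1 = (0.4848, -1.0606, 0.9394, -1.0000).
‖u_2‖ = 1.8007, so e_2 = (0.2693, -0.5890, 0.5217, -0.5553).
e_1·v_3 = 0.1741·(-3) + 0.6963·(-3) + 0.6963·(-4) + 0.0000·3 = -5.3964; e_2·v_3 = 0.2693·(-3) + (-0.5890)·(-3) + 0.5217·(-4) + (-0.5553)·3 = -2.7936.
u_3 = v_3 + 5.3964·e_1 + 2.7936·e_2 = (-1.3084, -0.8879, 1.2150, 1.4486).
‖u_3‖ = 2.4647, so e_3 = (-0.5309, -0.3602, 0.4929, 0.5877).
Qᵀb = (-0.8704, 3.0965, -2.0476).
Back-substitute: x_3 = -2.0476/2.4647 = -0.8308.
x_2 = (3.0965 + 2.7936·(-0.8308))/1.8007 = 0.4308.
x_1 = (-0.8704 + 2.7852·0.4308 + 5.3964·(-0.8308))/5.7446 = -0.7231.

x = (-0.7231, 0.4308, -0.8308)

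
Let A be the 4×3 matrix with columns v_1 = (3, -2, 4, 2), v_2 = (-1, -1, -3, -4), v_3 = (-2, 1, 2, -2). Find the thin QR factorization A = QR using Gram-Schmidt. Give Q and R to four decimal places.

Q = [[0.5222, 0.2462, -0.4714], [-0.3482, -0.6155, 0.2357], [0.6963, -0.1231, 0.7071], [0.3482, -0.7385, -0.4714]], R = [[5.7446, -3.6556, -0.6963], [0.0000, 3.6927, 0.1231], [0.0000, 0.0000, 3.5355]]

v_1 = (3, -2, 4, 2); ‖v_1‖ = 5.7446, so e_1 = (0.5222, -0.3482, 0.6963, 0.3482).
e_1·v_2 = 0.5222·(-1) + (-0.3482)·(-1) + 0.6963·(-3) + 0.3482·(-4) = -3.6556.
u_2 = v_2 + 3.6556·e_1 = (0.9091, -2.2727, -0.4545, -2.7273).
‖u_2‖ = 3.6927, so e_2 = (0.2462, -0.6155, -0.1231, -0.7385).
e_1·v_3 = 0.5222·(-2) + (-0.3482)·1 + 0.6963·2 + 0.3482·(-2) = -0.6963; e_2·v_3 = 0.2462·(-2) + (-0.6155)·1 + (-0.1231)·2 + (-0.7385)·(-2) = 0.1231.
u_3 = v_3 + 0.6963·e_1 − 0.1231·e_2 = (-1.6667, 0.8333, 2.5000, -1.6667).
‖u_3‖ = 3.5355, so e_3 = (-0.4714, 0.2357, 0.7071, -0.4714).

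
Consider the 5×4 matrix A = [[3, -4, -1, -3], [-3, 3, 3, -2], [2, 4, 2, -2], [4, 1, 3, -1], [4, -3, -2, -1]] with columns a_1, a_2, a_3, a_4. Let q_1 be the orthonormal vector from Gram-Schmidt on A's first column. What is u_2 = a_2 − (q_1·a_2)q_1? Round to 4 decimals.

a_1 = (3, -3, 2, 4, 4); ‖a_1‖ = 7.3485, so q_1 = (0.4082, -0.4082, 0.2722, 0.5443, 0.5443).
q_1·a_2 = 0.4082·(-4) + (-0.4082)·3 + 0.2722·4 + 0.5443·1 + 0.5443·(-3) = -2.8577.
u_2 = a_2 + 2.8577·q_1 = (-2.8333, 1.8333, 4.7778, 2.5556, -1.4444).

u_2 = (-2.8333, 1.8333, 4.7778, 2.5556, -1.4444)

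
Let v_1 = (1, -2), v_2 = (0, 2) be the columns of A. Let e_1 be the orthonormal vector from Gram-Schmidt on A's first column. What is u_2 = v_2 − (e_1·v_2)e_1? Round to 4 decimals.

u_2 = (0.8000, 0.4000)

v_1 = (1, -2); ‖v_1‖ = 2.2361, so e_1 = (0.4472, -0.8944).
e_1·v_2 = 0.4472·0 + (-0.8944)·2 = -1.7889.
u_2 = v_2 + 1.7889·e_1 = (0.8000, 0.4000).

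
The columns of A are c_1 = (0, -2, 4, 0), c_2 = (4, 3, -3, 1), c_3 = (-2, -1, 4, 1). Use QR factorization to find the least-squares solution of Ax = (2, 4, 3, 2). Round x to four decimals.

c_1 = (0, -2, 4, 0); ‖c_1‖ = 4.4721, so e_1 = (0.0000, -0.4472, 0.8944, 0.0000).
e_1·c_2 = 0.0000·4 + (-0.4472)·3 + 0.8944·(-3) + 0.0000·1 = -4.0249.
u_2 = c_2 + 4.0249·e_1 = (4.0000, 1.2000, 0.6000, 1.0000).
‖u_2‖ = 4.3359, so e_2 = (0.9225, 0.2768, 0.1384, 0.2306).
e_1·c_3 = 0.0000·(-2) + (-0.4472)·(-1) + 0.8944·4 + 0.0000·1 = 4.0249; e_2·c_3 = 0.9225·(-2) + 0.2768·(-1) + 0.1384·4 + 0.2306·1 = -1.3377.
u_3 = c_3 − 4.0249·e_1 + 1.3377·e_2 = (-0.7660, 1.1702, 0.5851, 1.3085).
‖u_3‖ = 2.0027, so e_3 = (-0.3825, 0.5843, 0.2922, 0.6534).
Qᵀb = (0.8944, 3.8285, 3.7556).
Back-substitute: x_3 = 3.7556/2.0027 = 1.8753.
x_2 = (3.8285 + 1.3377·1.8753)/4.3359 = 1.4615.
x_1 = (0.8944 + 4.0249·1.4615 − 4.0249·1.8753)/4.4721 = -0.1724.

x = (-0.1724, 1.4615, 1.8753)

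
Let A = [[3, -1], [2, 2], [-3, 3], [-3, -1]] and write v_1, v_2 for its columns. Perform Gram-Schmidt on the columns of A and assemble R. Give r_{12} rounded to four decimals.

r_{12} = -0.8980

v_1 = (3, 2, -3, -3); ‖v_1‖ = 5.5678, so q_1 = (0.5388, 0.3592, -0.5388, -0.5388).
r_{12} = q_1·v_2 = -0.8980.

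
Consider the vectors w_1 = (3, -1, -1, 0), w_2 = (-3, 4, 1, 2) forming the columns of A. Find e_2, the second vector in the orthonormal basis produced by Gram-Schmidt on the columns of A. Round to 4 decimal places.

e_1 = w_1/‖w_1‖ = (3, -1, -1, 0)/3.3166 = (0.9045, -0.3015, -0.3015, 0.0000).
r_{12} = e_1·w_2 = -4.2212.
u_2 = w_2 + 4.2212·e_1 = (0.8182, 2.7273, -0.2727, 2.0000).
‖u_2‖ = 3.4902, so e_2 = (0.2344, 0.7814, -0.0781, 0.5730).

e_2 = (0.2344, 0.7814, -0.0781, 0.5730)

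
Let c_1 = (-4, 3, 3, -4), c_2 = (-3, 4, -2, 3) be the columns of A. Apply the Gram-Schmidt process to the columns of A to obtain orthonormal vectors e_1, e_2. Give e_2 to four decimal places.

e_2 = (-0.4127, 0.5962, -0.3865, 0.5700)

c_1 = (-4, 3, 3, -4); ‖c_1‖ = 7.0711, so e_1 = (-0.5657, 0.4243, 0.4243, -0.5657).
e_1·c_2 = (-0.5657)·(-3) + 0.4243·4 + 0.4243·(-2) + (-0.5657)·3 = 0.8485.
u_2 = c_2 − 0.8485·e_1 = (-2.5200, 3.6400, -2.3600, 3.4800).
‖u_2‖ = 6.1057, so e_2 = (-0.4127, 0.5962, -0.3865, 0.5700).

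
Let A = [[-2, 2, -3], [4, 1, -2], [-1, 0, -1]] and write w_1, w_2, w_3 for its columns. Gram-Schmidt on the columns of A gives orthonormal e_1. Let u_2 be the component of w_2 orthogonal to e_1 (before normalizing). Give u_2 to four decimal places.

w_1 = (-2, 4, -1); ‖w_1‖ = 4.5826, so e_1 = (-0.4364, 0.8729, -0.2182).
e_1·w_2 = (-0.4364)·2 + 0.8729·1 + (-0.2182)·0 = 0.0000.
u_2 = w_2 + 0.0000·e_1 = (2.0000, 1.0000, 0.0000).

u_2 = (2.0000, 1.0000, 0.0000)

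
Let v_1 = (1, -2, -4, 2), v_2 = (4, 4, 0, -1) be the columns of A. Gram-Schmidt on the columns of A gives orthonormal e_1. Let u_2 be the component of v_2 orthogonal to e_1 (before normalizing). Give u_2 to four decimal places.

e_1 = v_1/‖v_1‖ = (1, -2, -4, 2)/5.0000 = (0.2000, -0.4000, -0.8000, 0.4000).
r_{12} = e_1·v_2 = -1.2000.
u_2 = v_2 + 1.2000·e_1 = (4.2400, 3.5200, -0.9600, -0.5200).

u_2 = (4.2400, 3.5200, -0.9600, -0.5200)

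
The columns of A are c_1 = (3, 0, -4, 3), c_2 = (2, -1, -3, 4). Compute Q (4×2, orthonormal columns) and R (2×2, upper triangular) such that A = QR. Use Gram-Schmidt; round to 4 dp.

Q = [[0.5145, -0.3444], [0.0000, -0.5323], [-0.6860, 0.2818], [0.5145, 0.7202]], R = [[5.8310, 5.1450], [0.0000, 1.8787]]

c_1 = (3, 0, -4, 3); ‖c_1‖ = 5.8310, so q_1 = (0.5145, 0.0000, -0.6860, 0.5145).
q_1·c_2 = 0.5145·2 + 0.0000·(-1) + (-0.6860)·(-3) + 0.5145·4 = 5.1450.
u_2 = c_2 − 5.1450·q_1 = (-0.6471, -1.0000, 0.5294, 1.3529).
‖u_2‖ = 1.8787, so q_2 = (-0.3444, -0.5323, 0.2818, 0.7202).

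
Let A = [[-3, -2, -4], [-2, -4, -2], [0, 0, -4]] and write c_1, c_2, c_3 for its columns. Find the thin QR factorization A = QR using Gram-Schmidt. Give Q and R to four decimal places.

Q = [[-0.8321, 0.5547, 0.0000], [-0.5547, -0.8321, 0.0000], [0.0000, 0.0000, -1.0000]], R = [[3.6056, 3.8829, 4.4376], [0.0000, 2.2188, -0.5547], [0.0000, 0.0000, 4.0000]]

e_1 = c_1/‖c_1‖ = (-3, -2, 0)/3.6056 = (-0.8321, -0.5547, 0.0000).
r_{12} = e_1·c_2 = 3.8829.
u_2 = c_2 − 3.8829·e_1 = (1.2308, -1.8462, 0.0000).
‖u_2‖ = 2.2188, so e_2 = (0.5547, -0.8321, 0.0000).
r_{13} = e_1·c_3 = 4.4376; r_{23} = e_2·c_3 = -0.5547.
u_3 = c_3 − 4.4376·e_1 + 0.5547·e_2 = (0.0000, 0.0000, -4.0000).
‖u_3‖ = 4.0000, so e_3 = (0.0000, 0.0000, -1.0000).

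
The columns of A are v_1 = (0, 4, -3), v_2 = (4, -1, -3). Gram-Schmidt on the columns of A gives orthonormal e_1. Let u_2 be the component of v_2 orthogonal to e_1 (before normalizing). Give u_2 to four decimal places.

u_2 = (4.0000, -1.8000, -2.4000)

v_1 = (0, 4, -3); ‖v_1‖ = 5.0000, so e_1 = (0.0000, 0.8000, -0.6000).
e_1·v_2 = 0.0000·4 + 0.8000·(-1) + (-0.6000)·(-3) = 1.0000.
u_2 = v_2 − 1.0000·e_1 = (4.0000, -1.8000, -2.4000).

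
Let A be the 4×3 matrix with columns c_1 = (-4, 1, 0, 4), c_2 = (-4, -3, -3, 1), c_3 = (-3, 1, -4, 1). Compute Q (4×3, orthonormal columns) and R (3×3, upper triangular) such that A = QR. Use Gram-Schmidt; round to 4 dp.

c_1 = (-4, 1, 0, 4); ‖c_1‖ = 5.7446, so e_1 = (-0.6963, 0.1741, 0.0000, 0.6963).
e_1·c_2 = (-0.6963)·(-4) + 0.1741·(-3) + 0.0000·(-3) + 0.6963·1 = 2.9593.
u_2 = c_2 − 2.9593·e_1 = (-1.9394, -3.5152, -3.0000, -1.0606).
‖u_2‖ = 5.1227, so e_2 = (-0.3786, -0.6862, -0.5856, -0.2070).
e_1·c_3 = (-0.6963)·(-3) + 0.1741·1 + 0.0000·(-4) + 0.6963·1 = 2.9593; e_2·c_3 = (-0.3786)·(-3) + (-0.6862)·1 + (-0.5856)·(-4) + (-0.2070)·1 = 2.5850.
u_3 = c_3 − 2.9593·e_1 − 2.5850·e_2 = (0.0393, 2.2587, -2.4861, -0.5254).
‖u_3‖ = 3.4000, so e_3 = (0.0115, 0.6643, -0.7312, -0.1545).

Q = [[-0.6963, -0.3786, 0.0115], [0.1741, -0.6862, 0.6643], [0.0000, -0.5856, -0.7312], [0.6963, -0.2070, -0.1545]], R = [[5.7446, 2.9593, 2.9593], [0.0000, 5.1227, 2.5850], [0.0000, 0.0000, 3.4000]]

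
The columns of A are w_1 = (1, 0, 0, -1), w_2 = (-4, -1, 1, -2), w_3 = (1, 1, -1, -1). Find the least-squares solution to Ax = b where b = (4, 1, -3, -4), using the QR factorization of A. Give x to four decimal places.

w_1 = (1, 0, 0, -1); ‖w_1‖ = 1.4142, so e_1 = (0.7071, 0.0000, 0.0000, -0.7071).
e_1·w_2 = 0.7071·(-4) + 0.0000·(-1) + 0.0000·1 + (-0.7071)·(-2) = -1.4142.
u_2 = w_2 + 1.4142·e_1 = (-3.0000, -1.0000, 1.0000, -3.0000).
‖u_2‖ = 4.4721, so e_2 = (-0.6708, -0.2236, 0.2236, -0.6708).
e_1·w_3 = 0.7071·1 + 0.0000·1 + 0.0000·(-1) + (-0.7071)·(-1) = 1.4142; e_2·w_3 = (-0.6708)·1 + (-0.2236)·1 + 0.2236·(-1) + (-0.6708)·(-1) = -0.4472.
u_3 = w_3 − 1.4142·e_1 + 0.4472·e_2 = (-0.3000, 0.9000, -0.9000, -0.3000).
‖u_3‖ = 1.3416, so e_3 = (-0.2236, 0.6708, -0.6708, -0.2236).
Qᵀb = (5.6569, -0.8944, 2.6833).
Back-substitute: x_3 = 2.6833/1.3416 = 2.0000.
x_2 = (-0.8944 + 0.4472·2.0000)/4.4721 = 0.0000.
x_1 = (5.6569 + 1.4142·0.0000 − 1.4142·2.0000)/1.4142 = 2.0000.

x = (2.0000, 0.0000, 2.0000)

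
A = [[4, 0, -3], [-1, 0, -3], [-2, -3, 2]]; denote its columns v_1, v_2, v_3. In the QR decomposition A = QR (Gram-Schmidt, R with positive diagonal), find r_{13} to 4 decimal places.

e_1 = v_1/‖v_1‖ = (4, -1, -2)/4.5826 = (0.8729, -0.2182, -0.4364).
r_{13} = e_1·v_3 = -2.8368.

r_{13} = -2.8368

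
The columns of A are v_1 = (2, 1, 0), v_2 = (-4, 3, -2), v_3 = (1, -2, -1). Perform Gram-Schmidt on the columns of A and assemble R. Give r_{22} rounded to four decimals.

v_1 = (2, 1, 0); ‖v_1‖ = 2.2361, so q_1 = (0.8944, 0.4472, 0.0000).
q_1·v_2 = 0.8944·(-4) + 0.4472·3 + 0.0000·(-2) = -2.2361.
u_2 = v_2 + 2.2361·q_1 = (-2.0000, 4.0000, -2.0000).
r_{22} = ‖u_2‖ = 4.8990.

r_{22} = 4.8990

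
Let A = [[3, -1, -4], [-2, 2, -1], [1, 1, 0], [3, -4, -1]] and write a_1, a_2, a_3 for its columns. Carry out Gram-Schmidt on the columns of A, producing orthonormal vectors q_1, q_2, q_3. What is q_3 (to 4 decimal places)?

q_3 = (-0.5481, -0.6540, 0.5179, -0.0605)

a_1 = (3, -2, 1, 3); ‖a_1‖ = 4.7958, so q_1 = (0.6255, -0.4170, 0.2085, 0.6255).
q_1·a_2 = 0.6255·(-1) + (-0.4170)·2 + 0.2085·1 + 0.6255·(-4) = -3.7533.
u_2 = a_2 + 3.7533·q_1 = (1.3478, 0.4348, 1.7826, -1.6522).
‖u_2‖ = 2.8130, so q_2 = (0.4791, 0.1546, 0.6337, -0.5873).
q_1·a_3 = 0.6255·(-4) + (-0.4170)·(-1) + 0.2085·0 + 0.6255·(-1) = -2.7107; q_2·a_3 = 0.4791·(-4) + 0.1546·(-1) + 0.6337·0 + (-0.5873)·(-1) = -1.4838.
u_3 = a_3 + 2.7107·q_1 + 1.4838·q_2 = (-1.5934, -1.9011, 1.5055, -0.1758).
‖u_3‖ = 2.9070, so q_3 = (-0.5481, -0.6540, 0.5179, -0.0605).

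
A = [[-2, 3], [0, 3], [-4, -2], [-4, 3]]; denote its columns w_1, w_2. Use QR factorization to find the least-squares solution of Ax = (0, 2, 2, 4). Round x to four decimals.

w_1 = (-2, 0, -4, -4); ‖w_1‖ = 6.0000, so e_1 = (-0.3333, 0.0000, -0.6667, -0.6667).
e_1·w_2 = (-0.3333)·3 + 0.0000·3 + (-0.6667)·(-2) + (-0.6667)·3 = -1.6667.
u_2 = w_2 + 1.6667·e_1 = (2.4444, 3.0000, -3.1111, 1.8889).
‖u_2‖ = 5.3125, so e_2 = (0.4601, 0.5647, -0.5856, 0.3556).
Qᵀb = (-4.0000, 1.3804).
Back-substitute: x_2 = 1.3804/5.3125 = 0.2598.
x_1 = (-4.0000 + 1.6667·0.2598)/6.0000 = -0.5945.

x = (-0.5945, 0.2598)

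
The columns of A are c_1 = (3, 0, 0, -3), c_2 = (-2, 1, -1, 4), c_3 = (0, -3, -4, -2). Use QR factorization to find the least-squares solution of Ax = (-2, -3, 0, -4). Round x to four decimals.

x = (-1.9564, -2.1308, 0.4766)

c_1 = (3, 0, 0, -3); ‖c_1‖ = 4.2426, so q_1 = (0.7071, 0.0000, 0.0000, -0.7071).
q_1·c_2 = 0.7071·(-2) + 0.0000·1 + 0.0000·(-1) + (-0.7071)·4 = -4.2426.
u_2 = c_2 + 4.2426·q_1 = (1.0000, 1.0000, -1.0000, 1.0000).
‖u_2‖ = 2.0000, so q_2 = (0.5000, 0.5000, -0.5000, 0.5000).
q_1·c_3 = 0.7071·0 + 0.0000·(-3) + 0.0000·(-4) + (-0.7071)·(-2) = 1.4142; q_2·c_3 = 0.5000·0 + 0.5000·(-3) + (-0.5000)·(-4) + 0.5000·(-2) = -0.5000.
u_3 = c_3 − 1.4142·q_1 + 0.5000·q_2 = (-0.7500, -2.7500, -4.2500, -0.7500).
‖u_3‖ = 5.1720, so q_3 = (-0.1450, -0.5317, -0.8217, -0.1450).
Qᵀb = (1.4142, -4.5000, 2.4652).
Back-substitute: x_3 = 2.4652/5.1720 = 0.4766.
x_2 = (-4.5000 + 0.5000·0.4766)/2.0000 = -2.1308.
x_1 = (1.4142 + 4.2426·(-2.1308) − 1.4142·0.4766)/4.2426 = -1.9564.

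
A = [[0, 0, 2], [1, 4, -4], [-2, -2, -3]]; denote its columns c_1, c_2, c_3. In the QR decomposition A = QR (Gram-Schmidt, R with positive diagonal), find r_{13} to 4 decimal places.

r_{13} = 0.8944

e_1 = c_1/‖c_1‖ = (0, 1, -2)/2.2361 = (0.0000, 0.4472, -0.8944).
r_{13} = e_1·c_3 = 0.8944.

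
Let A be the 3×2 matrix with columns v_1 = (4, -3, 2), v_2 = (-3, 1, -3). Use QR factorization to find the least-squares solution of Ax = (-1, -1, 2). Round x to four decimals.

x = (-0.2455, -0.4818)

q_1 = v_1/‖v_1‖ = (4, -3, 2)/5.3852 = (0.7428, -0.5571, 0.3714).
r_{12} = q_1·v_2 = -3.8996.
u_2 = v_2 + 3.8996·q_1 = (-0.1034, -1.1724, -1.5517).
‖u_2‖ = 1.9476, so q_2 = (-0.0531, -0.6020, -0.7967).
Qᵀb = (0.5571, -0.9384).
Back-substitute: x_2 = -0.9384/1.9476 = -0.4818.
x_1 = (0.5571 + 3.8996·(-0.4818))/5.3852 = -0.2455.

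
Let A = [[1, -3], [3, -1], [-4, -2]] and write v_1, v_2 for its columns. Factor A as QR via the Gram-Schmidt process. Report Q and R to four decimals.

Q = [[0.1961, -0.8269], [0.5883, -0.3308], [-0.7845, -0.4548]], R = [[5.0990, 0.3922], [0.0000, 3.7210]]

v_1 = (1, 3, -4); ‖v_1‖ = 5.0990, so e_1 = (0.1961, 0.5883, -0.7845).
e_1·v_2 = 0.1961·(-3) + 0.5883·(-1) + (-0.7845)·(-2) = 0.3922.
u_2 = v_2 − 0.3922·e_1 = (-3.0769, -1.2308, -1.6923).
‖u_2‖ = 3.7210, so e_2 = (-0.8269, -0.3308, -0.4548).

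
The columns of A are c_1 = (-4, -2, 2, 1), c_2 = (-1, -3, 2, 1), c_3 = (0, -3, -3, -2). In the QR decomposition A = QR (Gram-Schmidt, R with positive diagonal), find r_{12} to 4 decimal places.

r_{12} = 3.0000

q_1 = c_1/‖c_1‖ = (-4, -2, 2, 1)/5.0000 = (-0.8000, -0.4000, 0.4000, 0.2000).
r_{12} = q_1·c_2 = 3.0000.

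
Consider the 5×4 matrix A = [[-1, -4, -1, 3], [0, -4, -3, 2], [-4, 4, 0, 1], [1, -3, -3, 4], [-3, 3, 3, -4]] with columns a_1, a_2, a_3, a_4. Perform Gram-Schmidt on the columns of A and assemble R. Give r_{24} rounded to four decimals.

a_1 = (-1, 0, -4, 1, -3); ‖a_1‖ = 5.1962, so q_1 = (-0.1925, 0.0000, -0.7698, 0.1925, -0.5774).
q_1·a_2 = (-0.1925)·(-4) + 0.0000·(-4) + (-0.7698)·4 + 0.1925·(-3) + (-0.5774)·3 = -4.6188.
u_2 = a_2 + 4.6188·q_1 = (-4.8889, -4.0000, 0.4444, -2.1111, 0.3333).
‖u_2‖ = 6.6833, so q_2 = (-0.7315, -0.5985, 0.0665, -0.3159, 0.0499).
r_{24} = q_2·a_4 = -4.7880.

r_{24} = -4.7880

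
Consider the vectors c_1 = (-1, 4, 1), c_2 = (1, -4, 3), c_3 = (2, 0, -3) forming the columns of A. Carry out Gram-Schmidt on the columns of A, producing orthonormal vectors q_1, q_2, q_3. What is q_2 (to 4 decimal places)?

q_1 = c_1/‖c_1‖ = (-1, 4, 1)/4.2426 = (-0.2357, 0.9428, 0.2357).
r_{12} = q_1·c_2 = -3.2998.
u_2 = c_2 + 3.2998·q_1 = (0.2222, -0.8889, 3.7778).
‖u_2‖ = 3.8873, so q_2 = (0.0572, -0.2287, 0.9718).

q_2 = (0.0572, -0.2287, 0.9718)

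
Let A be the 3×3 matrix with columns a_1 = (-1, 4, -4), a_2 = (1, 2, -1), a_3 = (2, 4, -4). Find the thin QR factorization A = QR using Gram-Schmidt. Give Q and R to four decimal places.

a_1 = (-1, 4, -4); ‖a_1‖ = 5.7446, so e_1 = (-0.1741, 0.6963, -0.6963).
e_1·a_2 = (-0.1741)·1 + 0.6963·2 + (-0.6963)·(-1) = 1.9149.
u_2 = a_2 − 1.9149·e_1 = (1.3333, 0.6667, 0.3333).
‖u_2‖ = 1.5275, so e_2 = (0.8729, 0.4364, 0.2182).
e_1·a_3 = (-0.1741)·2 + 0.6963·4 + (-0.6963)·(-4) = 5.2223; e_2·a_3 = 0.8729·2 + 0.4364·4 + 0.2182·(-4) = 2.6186.
u_3 = a_3 − 5.2223·e_1 − 2.6186·e_2 = (0.6234, -0.7792, -0.9351).
‖u_3‖ = 1.3675, so e_3 = (0.4558, -0.5698, -0.6838).

Q = [[-0.1741, 0.8729, 0.4558], [0.6963, 0.4364, -0.5698], [-0.6963, 0.2182, -0.6838]], R = [[5.7446, 1.9149, 5.2223], [0.0000, 1.5275, 2.6186], [0.0000, 0.0000, 1.3675]]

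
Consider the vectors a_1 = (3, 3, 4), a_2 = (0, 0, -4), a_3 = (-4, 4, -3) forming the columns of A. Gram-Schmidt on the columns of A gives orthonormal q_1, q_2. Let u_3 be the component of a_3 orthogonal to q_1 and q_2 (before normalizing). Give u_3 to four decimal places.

q_1 = a_1/‖a_1‖ = (3, 3, 4)/5.8310 = (0.5145, 0.5145, 0.6860).
r_{12} = q_1·a_2 = -2.7440.
u_2 = a_2 + 2.7440·q_1 = (1.4118, 1.4118, -2.1176).
‖u_2‖ = 2.9104, so q_2 = (0.4851, 0.4851, -0.7276).
r_{13} = q_1·a_3 = -2.0580; r_{23} = q_2·a_3 = 2.1828.
u_3 = a_3 + 2.0580·q_1 − 2.1828·q_2 = (-4.0000, 4.0000, 0.0000).

u_3 = (-4.0000, 4.0000, 0.0000)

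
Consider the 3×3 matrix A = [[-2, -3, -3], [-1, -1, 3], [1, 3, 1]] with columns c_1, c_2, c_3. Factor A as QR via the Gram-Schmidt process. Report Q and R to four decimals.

Q = [[-0.8165, 0.2182, -0.5345], [-0.4082, 0.4364, 0.8018], [0.4082, 0.8729, -0.2673]], R = [[2.4495, 4.0825, 1.6330], [0.0000, 1.5275, 1.5275], [0.0000, 0.0000, 3.7417]]

c_1 = (-2, -1, 1); ‖c_1‖ = 2.4495, so e_1 = (-0.8165, -0.4082, 0.4082).
e_1·c_2 = (-0.8165)·(-3) + (-0.4082)·(-1) + 0.4082·3 = 4.0825.
u_2 = c_2 − 4.0825·e_1 = (0.3333, 0.6667, 1.3333).
‖u_2‖ = 1.5275, so e_2 = (0.2182, 0.4364, 0.8729).
e_1·c_3 = (-0.8165)·(-3) + (-0.4082)·3 + 0.4082·1 = 1.6330; e_2·c_3 = 0.2182·(-3) + 0.4364·3 + 0.8729·1 = 1.5275.
u_3 = c_3 − 1.6330·e_1 − 1.5275·e_2 = (-2.0000, 3.0000, -1.0000).
‖u_3‖ = 3.7417, so e_3 = (-0.5345, 0.8018, -0.2673).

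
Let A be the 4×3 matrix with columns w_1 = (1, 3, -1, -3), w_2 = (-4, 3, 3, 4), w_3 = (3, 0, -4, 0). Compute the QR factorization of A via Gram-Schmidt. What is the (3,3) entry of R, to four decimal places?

r_{33} = 3.6347

w_1 = (1, 3, -1, -3); ‖w_1‖ = 4.4721, so e_1 = (0.2236, 0.6708, -0.2236, -0.6708).
e_1·w_2 = 0.2236·(-4) + 0.6708·3 + (-0.2236)·3 + (-0.6708)·4 = -2.2361.
u_2 = w_2 + 2.2361·e_1 = (-3.5000, 4.5000, 2.5000, 2.5000).
‖u_2‖ = 6.7082, so e_2 = (-0.5217, 0.6708, 0.3727, 0.3727).
e_1·w_3 = 0.2236·3 + 0.6708·0 + (-0.2236)·(-4) + (-0.6708)·0 = 1.5652; e_2·w_3 = (-0.5217)·3 + 0.6708·0 + 0.3727·(-4) + 0.3727·0 = -3.0560.
u_3 = w_3 − 1.5652·e_1 + 3.0560·e_2 = (1.0556, 1.0000, -2.5111, 2.1889).
r_{33} = ‖u_3‖ = 3.6347.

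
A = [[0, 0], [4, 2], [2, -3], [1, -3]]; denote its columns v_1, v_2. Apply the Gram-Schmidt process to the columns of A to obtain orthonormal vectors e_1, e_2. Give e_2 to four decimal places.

e_1 = v_1/‖v_1‖ = (0, 4, 2, 1)/4.5826 = (0.0000, 0.8729, 0.4364, 0.2182).
r_{12} = e_1·v_2 = -0.2182.
u_2 = v_2 + 0.2182·e_1 = (0.0000, 2.1905, -2.9048, -2.9524).
‖u_2‖ = 4.6853, so e_2 = (0.0000, 0.4675, -0.6200, -0.6301).

e_2 = (0.0000, 0.4675, -0.6200, -0.6301)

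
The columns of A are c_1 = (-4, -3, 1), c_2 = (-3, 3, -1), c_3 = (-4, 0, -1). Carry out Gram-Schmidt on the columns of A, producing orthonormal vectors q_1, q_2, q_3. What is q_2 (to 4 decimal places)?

c_1 = (-4, -3, 1); ‖c_1‖ = 5.0990, so q_1 = (-0.7845, -0.5883, 0.1961).
q_1·c_2 = (-0.7845)·(-3) + (-0.5883)·3 + 0.1961·(-1) = 0.3922.
u_2 = c_2 − 0.3922·q_1 = (-2.6923, 3.2308, -1.0769).
‖u_2‖ = 4.3412, so q_2 = (-0.6202, 0.7442, -0.2481).

q_2 = (-0.6202, 0.7442, -0.2481)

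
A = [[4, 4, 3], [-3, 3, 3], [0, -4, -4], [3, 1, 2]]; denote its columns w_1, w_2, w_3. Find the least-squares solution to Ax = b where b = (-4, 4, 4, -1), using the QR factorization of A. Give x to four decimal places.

x = (-0.8159, -0.9645, 0.7095)

q_1 = w_1/‖w_1‖ = (4, -3, 0, 3)/5.8310 = (0.6860, -0.5145, 0.0000, 0.5145).
r_{12} = q_1·w_2 = 1.7150.
u_2 = w_2 − 1.7150·q_1 = (2.8235, 3.8824, -4.0000, 0.1176).
‖u_2‖ = 6.2497, so q_2 = (0.4518, 0.6212, -0.6400, 0.0188).
r_{13} = q_1·w_3 = 1.5435; r_{23} = q_2·w_3 = 5.8167.
u_3 = w_3 − 1.5435·q_1 − 5.8167·q_2 = (-0.6867, 0.1807, -0.2771, 1.0964).
‖u_3‖ = 1.3353, so q_3 = (-0.5143, 0.1353, -0.2075, 0.8211).
Qᵀb = (-5.3165, -1.9013, 0.9474).
Back-substitute: x_3 = 0.9474/1.3353 = 0.7095.
x_2 = (-1.9013 − 5.8167·0.7095)/6.2497 = -0.9645.
x_1 = (-5.3165 − 1.7150·(-0.9645) − 1.5435·0.7095)/5.8310 = -0.8159.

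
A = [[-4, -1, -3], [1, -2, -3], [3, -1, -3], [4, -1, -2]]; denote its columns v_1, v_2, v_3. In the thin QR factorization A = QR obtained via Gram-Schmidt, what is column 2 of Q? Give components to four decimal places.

e_2 = (-0.5833, -0.7432, -0.2540, -0.2070)

v_1 = (-4, 1, 3, 4); ‖v_1‖ = 6.4807, so e_1 = (-0.6172, 0.1543, 0.4629, 0.6172).
e_1·v_2 = (-0.6172)·(-1) + 0.1543·(-2) + 0.4629·(-1) + 0.6172·(-1) = -0.7715.
u_2 = v_2 + 0.7715·e_1 = (-1.4762, -1.8810, -0.6429, -0.5238).
‖u_2‖ = 2.5308, so e_2 = (-0.5833, -0.7432, -0.2540, -0.2070).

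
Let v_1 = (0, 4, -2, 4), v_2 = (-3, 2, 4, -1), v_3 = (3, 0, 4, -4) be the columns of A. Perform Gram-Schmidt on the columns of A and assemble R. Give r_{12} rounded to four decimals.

r_{12} = -0.6667

v_1 = (0, 4, -2, 4); ‖v_1‖ = 6.0000, so q_1 = (0.0000, 0.6667, -0.3333, 0.6667).
r_{12} = q_1·v_2 = -0.6667.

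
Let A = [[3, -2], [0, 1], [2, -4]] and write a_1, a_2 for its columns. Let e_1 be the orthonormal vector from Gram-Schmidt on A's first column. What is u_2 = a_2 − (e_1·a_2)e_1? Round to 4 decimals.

a_1 = (3, 0, 2); ‖a_1‖ = 3.6056, so e_1 = (0.8321, 0.0000, 0.5547).
e_1·a_2 = 0.8321·(-2) + 0.0000·1 + 0.5547·(-4) = -3.8829.
u_2 = a_2 + 3.8829·e_1 = (1.2308, 1.0000, -1.8462).

u_2 = (1.2308, 1.0000, -1.8462)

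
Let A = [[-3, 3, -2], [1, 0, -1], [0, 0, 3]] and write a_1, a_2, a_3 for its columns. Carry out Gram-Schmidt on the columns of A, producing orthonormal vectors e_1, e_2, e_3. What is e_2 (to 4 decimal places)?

a_1 = (-3, 1, 0); ‖a_1‖ = 3.1623, so e_1 = (-0.9487, 0.3162, 0.0000).
e_1·a_2 = (-0.9487)·3 + 0.3162·0 + 0.0000·0 = -2.8460.
u_2 = a_2 + 2.8460·e_1 = (0.3000, 0.9000, 0.0000).
‖u_2‖ = 0.9487, so e_2 = (0.3162, 0.9487, 0.0000).

e_2 = (0.3162, 0.9487, 0.0000)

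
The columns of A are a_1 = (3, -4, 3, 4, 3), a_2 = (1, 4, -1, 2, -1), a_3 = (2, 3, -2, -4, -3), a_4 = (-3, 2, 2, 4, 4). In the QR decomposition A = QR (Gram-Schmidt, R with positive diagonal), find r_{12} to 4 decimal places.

r_{12} = -1.4321

a_1 = (3, -4, 3, 4, 3); ‖a_1‖ = 7.6811, so e_1 = (0.3906, -0.5208, 0.3906, 0.5208, 0.3906).
r_{12} = e_1·a_2 = -1.4321.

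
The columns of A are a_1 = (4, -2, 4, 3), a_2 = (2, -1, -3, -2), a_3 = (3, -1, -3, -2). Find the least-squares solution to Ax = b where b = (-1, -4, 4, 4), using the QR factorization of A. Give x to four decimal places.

x = (1.6533, 9.8533, -9.1067)

a_1 = (4, -2, 4, 3); ‖a_1‖ = 6.7082, so e_1 = (0.5963, -0.2981, 0.5963, 0.4472).
e_1·a_2 = 0.5963·2 + (-0.2981)·(-1) + 0.5963·(-3) + 0.4472·(-2) = -1.1926.
u_2 = a_2 + 1.1926·e_1 = (2.7111, -1.3556, -2.2889, -1.4667).
‖u_2‖ = 4.0716, so e_2 = (0.6659, -0.3329, -0.5622, -0.3602).
e_1·a_3 = 0.5963·3 + (-0.2981)·(-1) + 0.5963·(-3) + 0.4472·(-2) = -0.5963; e_2·a_3 = 0.6659·3 + (-0.3329)·(-1) + (-0.5622)·(-3) + (-0.3602)·(-2) = 4.7374.
u_3 = a_3 + 0.5963·e_1 − 4.7374·e_2 = (0.2011, 0.3995, 0.0188, -0.0268).
‖u_3‖ = 0.4484, so e_3 = (0.4484, 0.8908, 0.0419, -0.0598).
Qᵀb = (4.7703, -3.0237, -4.0835).
Back-substitute: x_3 = -4.0835/0.4484 = -9.1067.
x_2 = (-3.0237 − 4.7374·(-9.1067))/4.0716 = 9.8533.
x_1 = (4.7703 + 1.1926·9.8533 + 0.5963·(-9.1067))/6.7082 = 1.6533.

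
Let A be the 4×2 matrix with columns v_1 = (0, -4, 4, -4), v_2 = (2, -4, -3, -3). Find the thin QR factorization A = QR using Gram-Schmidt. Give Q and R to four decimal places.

v_1 = (0, -4, 4, -4); ‖v_1‖ = 6.9282, so q_1 = (0.0000, -0.5774, 0.5774, -0.5774).
q_1·v_2 = 0.0000·2 + (-0.5774)·(-4) + 0.5774·(-3) + (-0.5774)·(-3) = 2.3094.
u_2 = v_2 − 2.3094·q_1 = (2.0000, -2.6667, -4.3333, -1.6667).
‖u_2‖ = 5.7155, so q_2 = (0.3499, -0.4666, -0.7582, -0.2916).

Q = [[0.0000, 0.3499], [-0.5774, -0.4666], [0.5774, -0.7582], [-0.5774, -0.2916]], R = [[6.9282, 2.3094], [0.0000, 5.7155]]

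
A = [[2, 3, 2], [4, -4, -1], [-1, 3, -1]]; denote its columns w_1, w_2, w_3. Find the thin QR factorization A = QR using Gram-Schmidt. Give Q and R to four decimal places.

e_1 = w_1/‖w_1‖ = (2, 4, -1)/4.5826 = (0.4364, 0.8729, -0.2182).
r_{12} = e_1·w_2 = -2.8368.
u_2 = w_2 + 2.8368·e_1 = (4.2381, -1.5238, 2.3810).
‖u_2‖ = 5.0943, so e_2 = (0.8319, -0.2991, 0.4674).
r_{13} = e_1·w_3 = 0.2182; r_{23} = e_2·w_3 = 1.4956.
u_3 = w_3 − 0.2182·e_1 − 1.4956·e_2 = (0.6606, -0.7431, -1.6514).
‖u_3‖ = 1.9276, so e_3 = (0.3427, -0.3855, -0.8567).

Q = [[0.4364, 0.8319, 0.3427], [0.8729, -0.2991, -0.3855], [-0.2182, 0.4674, -0.8567]], R = [[4.5826, -2.8368, 0.2182], [0.0000, 5.0943, 1.4956], [0.0000, 0.0000, 1.9276]]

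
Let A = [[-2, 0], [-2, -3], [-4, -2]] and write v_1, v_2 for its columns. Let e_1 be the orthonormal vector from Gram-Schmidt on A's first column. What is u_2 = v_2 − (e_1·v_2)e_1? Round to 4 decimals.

v_1 = (-2, -2, -4); ‖v_1‖ = 4.8990, so e_1 = (-0.4082, -0.4082, -0.8165).
e_1·v_2 = (-0.4082)·0 + (-0.4082)·(-3) + (-0.8165)·(-2) = 2.8577.
u_2 = v_2 − 2.8577·e_1 = (1.1667, -1.8333, 0.3333).

u_2 = (1.1667, -1.8333, 0.3333)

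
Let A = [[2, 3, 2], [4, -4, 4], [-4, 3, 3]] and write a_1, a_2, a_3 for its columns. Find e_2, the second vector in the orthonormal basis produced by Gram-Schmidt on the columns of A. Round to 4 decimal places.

a_1 = (2, 4, -4); ‖a_1‖ = 6.0000, so e_1 = (0.3333, 0.6667, -0.6667).
e_1·a_2 = 0.3333·3 + 0.6667·(-4) + (-0.6667)·3 = -3.6667.
u_2 = a_2 + 3.6667·e_1 = (4.2222, -1.5556, 0.5556).
‖u_2‖ = 4.5338, so e_2 = (0.9313, -0.3431, 0.1225).

e_2 = (0.9313, -0.3431, 0.1225)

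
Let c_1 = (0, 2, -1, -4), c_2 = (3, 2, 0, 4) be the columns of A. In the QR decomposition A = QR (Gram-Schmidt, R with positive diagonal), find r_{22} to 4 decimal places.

r_{22} = 4.7056

c_1 = (0, 2, -1, -4); ‖c_1‖ = 4.5826, so q_1 = (0.0000, 0.4364, -0.2182, -0.8729).
q_1·c_2 = 0.0000·3 + 0.4364·2 + (-0.2182)·0 + (-0.8729)·4 = -2.6186.
u_2 = c_2 + 2.6186·q_1 = (3.0000, 3.1429, -0.5714, 1.7143).
r_{22} = ‖u_2‖ = 4.7056.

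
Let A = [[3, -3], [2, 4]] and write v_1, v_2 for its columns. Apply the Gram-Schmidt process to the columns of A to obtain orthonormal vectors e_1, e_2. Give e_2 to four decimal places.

v_1 = (3, 2); ‖v_1‖ = 3.6056, so e_1 = (0.8321, 0.5547).
e_1·v_2 = 0.8321·(-3) + 0.5547·4 = -0.2774.
u_2 = v_2 + 0.2774·e_1 = (-2.7692, 4.1538).
‖u_2‖ = 4.9923, so e_2 = (-0.5547, 0.8321).

e_2 = (-0.5547, 0.8321)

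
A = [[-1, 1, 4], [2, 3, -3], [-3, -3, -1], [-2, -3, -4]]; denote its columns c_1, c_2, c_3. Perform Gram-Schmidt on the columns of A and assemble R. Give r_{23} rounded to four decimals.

c_1 = (-1, 2, -3, -2); ‖c_1‖ = 4.2426, so q_1 = (-0.2357, 0.4714, -0.7071, -0.4714).
q_1·c_2 = (-0.2357)·1 + 0.4714·3 + (-0.7071)·(-3) + (-0.4714)·(-3) = 4.7140.
u_2 = c_2 − 4.7140·q_1 = (2.1111, 0.7778, 0.3333, -0.7778).
‖u_2‖ = 2.4037, so q_2 = (0.8783, 0.3236, 0.1387, -0.3236).
r_{23} = q_2·c_3 = 3.6980.

r_{23} = 3.6980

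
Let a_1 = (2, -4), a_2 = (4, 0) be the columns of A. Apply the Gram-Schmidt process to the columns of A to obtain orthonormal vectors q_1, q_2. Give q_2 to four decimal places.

q_1 = a_1/‖a_1‖ = (2, -4)/4.4721 = (0.4472, -0.8944).
r_{12} = q_1·a_2 = 1.7889.
u_2 = a_2 − 1.7889·q_1 = (3.2000, 1.6000).
‖u_2‖ = 3.5777, so q_2 = (0.8944, 0.4472).

q_2 = (0.8944, 0.4472)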